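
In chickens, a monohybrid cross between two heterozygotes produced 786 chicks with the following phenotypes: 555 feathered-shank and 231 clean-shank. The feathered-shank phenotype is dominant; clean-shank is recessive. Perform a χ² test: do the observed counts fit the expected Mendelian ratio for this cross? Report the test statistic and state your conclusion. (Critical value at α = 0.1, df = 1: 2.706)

For a monohybrid cross between heterozygotes with complete dominance, the expected phenotypic ratio is 3:1.
The 3:1 ratio has 4 parts, so with N = 786 the expected counts are:
  feathered-shank: 786 × 3/4 = 589.5
  clean-shank: 786 × 1/4 = 196.5
χ² = Σ (O − E)² / E
  feathered-shank: (555 − 589.5)² / 589.5 = 2.0191
  clean-shank: (231 − 196.5)² / 196.5 = 6.0573
χ² = 2.0191 + 6.0573 = 8.0764 ≈ 8.076
Degrees of freedom = 2 − 1 = 1; critical value at α = 0.1 is 2.706.
Since 8.076 > 2.706, we reject the null hypothesis — the data do not fit the 3:1 ratio.

8.076; not consistent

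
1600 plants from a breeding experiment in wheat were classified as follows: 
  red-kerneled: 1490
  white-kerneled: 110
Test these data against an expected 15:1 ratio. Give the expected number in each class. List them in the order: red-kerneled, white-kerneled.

1500, 100

Expected counts for N = 1600 under a 15:1 ratio (total parts = 16):
  red-kerneled: 1600 × 15/16 = 1500
  white-kerneled: 1600 × 1/16 = 100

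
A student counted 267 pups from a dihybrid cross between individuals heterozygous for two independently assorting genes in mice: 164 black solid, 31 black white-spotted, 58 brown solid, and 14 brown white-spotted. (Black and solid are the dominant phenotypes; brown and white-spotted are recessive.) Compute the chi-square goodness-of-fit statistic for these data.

A dihybrid F₂ with independent assortment and complete dominance at both loci gives a 9:3:3:1 phenotypic ratio.
Under the 9:3:3:1 hypothesis (Σ ratio = 16, N = 267):
  black solid: 267 × 9/16 = 150.1875
  black white-spotted: 267 × 3/16 = 50.0625
  brown solid: 267 × 3/16 = 50.0625
  brown white-spotted: 267 × 1/16 = 16.6875
χ² = Σ (O − E)² / E
  black solid: (164 − 150.1875)² / 150.1875 = 1.2703
  black white-spotted: (31 − 50.0625)² / 50.0625 = 7.2585
  brown solid: (58 − 50.0625)² / 50.0625 = 1.2585
  brown white-spotted: (14 − 16.6875)² / 16.6875 = 0.4328
χ² = 1.2703 + 7.2585 + 1.2585 + 0.4328 = 10.2201 ≈ 10.220

10.220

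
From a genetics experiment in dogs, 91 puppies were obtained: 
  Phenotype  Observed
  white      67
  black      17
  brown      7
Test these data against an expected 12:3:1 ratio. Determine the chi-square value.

0.326

Expected counts for N = 91 under a 12:3:1 ratio (total parts = 16):
  white: 91 × 12/16 = 68.25
  black: 91 × 3/16 = 17.0625
  brown: 91 × 1/16 = 5.6875
χ² = Σ (O − E)² / E
  white: (67 − 68.25)² / 68.25 = 0.0229
  black: (17 − 17.0625)² / 17.0625 = 0.0002
  brown: (7 − 5.6875)² / 5.6875 = 0.3029
χ² = 0.0229 + 0.0002 + 0.3029 = 0.326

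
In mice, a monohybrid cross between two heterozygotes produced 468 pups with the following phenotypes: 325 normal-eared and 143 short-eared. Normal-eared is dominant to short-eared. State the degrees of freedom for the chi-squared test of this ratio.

1

For a monohybrid cross between heterozygotes with complete dominance, the expected phenotypic ratio is 3:1.
A goodness-of-fit test with 2 phenotype classes has df = 2 − 1 = 1.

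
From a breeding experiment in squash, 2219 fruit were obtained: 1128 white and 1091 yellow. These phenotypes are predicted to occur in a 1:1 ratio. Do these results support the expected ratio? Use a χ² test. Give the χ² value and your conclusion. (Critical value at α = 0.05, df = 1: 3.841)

0.617; consistent

The 1:1 ratio has 2 parts, so with N = 2219 the expected counts are:
  white: 2219 × 1/2 = 1109.5
  yellow: 2219 × 1/2 = 1109.5
χ² = Σ (O − E)² / E
  white: (1128 − 1109.5)² / 1109.5 = 0.3085
  yellow: (1091 − 1109.5)² / 1109.5 = 0.3085
χ² = 0.3085 + 0.3085 = 0.617
Degrees of freedom = 2 − 1 = 1; critical value at α = 0.05 is 3.841.
Since 0.617 < 3.841, we fail to reject the null hypothesis — the data are consistent with the 1:1 ratio.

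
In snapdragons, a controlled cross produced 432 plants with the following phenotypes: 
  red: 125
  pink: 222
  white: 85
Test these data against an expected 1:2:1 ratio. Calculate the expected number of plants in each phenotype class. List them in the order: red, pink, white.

Total ratio parts = 4. Expected numbers out of 432:
  red: 432 × 1/4 = 108
  pink: 432 × 2/4 = 216
  white: 432 × 1/4 = 108

108, 216, 108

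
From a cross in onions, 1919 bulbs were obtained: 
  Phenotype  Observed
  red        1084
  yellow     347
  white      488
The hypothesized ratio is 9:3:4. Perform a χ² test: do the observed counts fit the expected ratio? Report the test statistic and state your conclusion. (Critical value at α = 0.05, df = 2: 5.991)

Total ratio parts = 16. Expected numbers out of 1919:
  red: 1919 × 9/16 = 1079.4375
  yellow: 1919 × 3/16 = 359.8125
  white: 1919 × 4/16 = 479.75
χ² = Σ (O − E)² / E
  red: (1084 − 1079.4375)² / 1079.4375 = 0.0193
  yellow: (347 − 359.8125)² / 359.8125 = 0.4562
  white: (488 − 479.75)² / 479.75 = 0.1419
χ² = 0.0193 + 0.4562 + 0.1419 = 0.6174 ≈ 0.617
Degrees of freedom = 3 − 1 = 2; critical value at α = 0.05 is 5.991.
Since 0.617 < 5.991, we fail to reject the null hypothesis — the data are consistent with the 9:3:4 ratio.

0.617; consistent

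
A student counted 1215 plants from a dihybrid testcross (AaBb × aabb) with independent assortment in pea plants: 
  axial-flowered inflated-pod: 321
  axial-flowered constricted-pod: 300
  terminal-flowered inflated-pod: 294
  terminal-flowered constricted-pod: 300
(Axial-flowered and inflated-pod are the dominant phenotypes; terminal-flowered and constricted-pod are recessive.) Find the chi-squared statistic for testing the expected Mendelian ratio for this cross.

A dihybrid testcross with independent assortment gives a 1:1:1:1 ratio.
Expected counts for N = 1215 under a 1:1:1:1 ratio (total parts = 4):
  axial-flowered inflated-pod: 1215 × 1/4 = 303.75
  axial-flowered constricted-pod: 1215 × 1/4 = 303.75
  terminal-flowered inflated-pod: 1215 × 1/4 = 303.75
  terminal-flowered constricted-pod: 1215 × 1/4 = 303.75
χ² = Σ (O − E)² / E
  axial-flowered inflated-pod: (321 − 303.75)² / 303.75 = 0.9796
  axial-flowered constricted-pod: (300 − 303.75)² / 303.75 = 0.0463
  terminal-flowered inflated-pod: (294 − 303.75)² / 303.75 = 0.3130
  terminal-flowered constricted-pod: (300 − 303.75)² / 303.75 = 0.0463
χ² = 0.9796 + 0.0463 + 0.3130 + 0.0463 = 1.3852 ≈ 1.385

1.385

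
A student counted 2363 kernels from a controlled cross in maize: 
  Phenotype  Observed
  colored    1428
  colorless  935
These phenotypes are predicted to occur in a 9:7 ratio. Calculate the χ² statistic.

Expected counts for N = 2363 under a 9:7 ratio (total parts = 16):
  colored: 2363 × 9/16 = 1329.1875
  colorless: 2363 × 7/16 = 1033.8125
χ² = Σ (O − E)² / E
  colored: (1428 − 1329.1875)² / 1329.1875 = 7.3458
  colorless: (935 − 1033.8125)² / 1033.8125 = 9.4446
χ² = 7.3458 + 9.4446 = 16.7904 ≈ 16.790

16.790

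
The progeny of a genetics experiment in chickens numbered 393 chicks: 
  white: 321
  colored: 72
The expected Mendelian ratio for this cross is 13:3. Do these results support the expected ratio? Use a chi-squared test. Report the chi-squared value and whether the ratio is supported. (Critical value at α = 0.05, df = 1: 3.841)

Total ratio parts = 16. Expected numbers out of 393:
  white: 393 × 13/16 = 319.3125
  colored: 393 × 3/16 = 73.6875
χ² = Σ (O − E)² / E
  white: (321 − 319.3125)² / 319.3125 = 0.0089
  colored: (72 − 73.6875)² / 73.6875 = 0.0386
χ² = 0.0089 + 0.0386 = 0.0475 ≈ 0.048
Degrees of freedom = 2 − 1 = 1; critical value at α = 0.05 is 3.841.
Since 0.048 < 3.841, we fail to reject the null hypothesis — the data are consistent with the 13:3 ratio.

0.048; consistent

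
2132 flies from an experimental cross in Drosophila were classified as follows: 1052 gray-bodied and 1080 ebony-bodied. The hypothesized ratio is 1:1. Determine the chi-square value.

Under the 1:1 hypothesis (Σ ratio = 2, N = 2132):
  gray-bodied: 2132 × 1/2 = 1066
  ebony-bodied: 2132 × 1/2 = 1066
χ² = Σ (O − E)² / E
  gray-bodied: (1052 − 1066)² / 1066 = 0.1839
  ebony-bodied: (1080 − 1066)² / 1066 = 0.1839
χ² = 0.1839 + 0.1839 = 0.3678 ≈ 0.368

0.368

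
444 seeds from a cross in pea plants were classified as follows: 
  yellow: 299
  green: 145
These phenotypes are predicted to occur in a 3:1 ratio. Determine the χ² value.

Total ratio parts = 4. Expected numbers out of 444:
  yellow: 444 × 3/4 = 333
  green: 444 × 1/4 = 111
χ² = Σ (O − E)² / E
  yellow: (299 − 333)² / 333 = 3.4715
  green: (145 − 111)² / 111 = 10.4144
χ² = 3.4715 + 10.4144 = 13.8859 ≈ 13.886

13.886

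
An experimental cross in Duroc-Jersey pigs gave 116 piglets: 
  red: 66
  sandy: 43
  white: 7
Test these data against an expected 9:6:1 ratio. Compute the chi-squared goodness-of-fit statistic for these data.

0.023

Under the 9:6:1 hypothesis (Σ ratio = 16, N = 116):
  red: 116 × 9/16 = 65.25
  sandy: 116 × 6/16 = 43.5
  white: 116 × 1/16 = 7.25
χ² = Σ (O − E)² / E
  red: (66 − 65.25)² / 65.25 = 0.0086
  sandy: (43 − 43.5)² / 43.5 = 0.0057
  white: (7 − 7.25)² / 7.25 = 0.0086
χ² = 0.0086 + 0.0057 + 0.0086 = 0.0229 ≈ 0.023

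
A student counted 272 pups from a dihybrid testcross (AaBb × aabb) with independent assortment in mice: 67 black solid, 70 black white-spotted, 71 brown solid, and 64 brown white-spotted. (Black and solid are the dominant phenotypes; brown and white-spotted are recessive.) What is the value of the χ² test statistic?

0.441

A dihybrid testcross with independent assortment gives a 1:1:1:1 ratio.
Total ratio parts = 4. Expected numbers out of 272:
  black solid: 272 × 1/4 = 68
  black white-spotted: 272 × 1/4 = 68
  brown solid: 272 × 1/4 = 68
  brown white-spotted: 272 × 1/4 = 68
χ² = Σ (O − E)² / E
  black solid: (67 − 68)² / 68 = 0.0147
  black white-spotted: (70 − 68)² / 68 = 0.0588
  brown solid: (71 − 68)² / 68 = 0.1324
  brown white-spotted: (64 − 68)² / 68 = 0.2353
χ² = 0.0147 + 0.0588 + 0.1324 + 0.2353 = 0.4412 ≈ 0.441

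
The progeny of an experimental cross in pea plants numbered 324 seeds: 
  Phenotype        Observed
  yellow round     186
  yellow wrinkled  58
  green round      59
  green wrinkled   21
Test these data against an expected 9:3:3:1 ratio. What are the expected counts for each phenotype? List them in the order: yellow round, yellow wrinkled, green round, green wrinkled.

182.25, 60.75, 60.75, 20.25

The 9:3:3:1 ratio has 16 parts, so with N = 324 the expected counts are:
  yellow round: 324 × 9/16 = 182.25
  yellow wrinkled: 324 × 3/16 = 60.75
  green round: 324 × 3/16 = 60.75
  green wrinkled: 324 × 1/16 = 20.25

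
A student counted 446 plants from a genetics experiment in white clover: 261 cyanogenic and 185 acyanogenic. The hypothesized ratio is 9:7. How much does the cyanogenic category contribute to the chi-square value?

0.409

Expected counts for N = 446 under a 9:7 ratio (total parts = 16):
  cyanogenic: 446 × 9/16 = 250.875
  acyanogenic: 446 × 7/16 = 195.125
Contribution of cyanogenic: (261 − 250.875)² / 250.875 = 0.4086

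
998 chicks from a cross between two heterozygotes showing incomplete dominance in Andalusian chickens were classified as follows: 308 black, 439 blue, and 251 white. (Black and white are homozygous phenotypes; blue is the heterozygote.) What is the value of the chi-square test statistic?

20.940

With incomplete dominance, a heterozygote × heterozygote cross gives a 1:2:1 phenotypic ratio.
The 1:2:1 ratio has 4 parts, so with N = 998 the expected counts are:
  black: 998 × 1/4 = 249.5
  blue: 998 × 2/4 = 499
  white: 998 × 1/4 = 249.5
χ² = Σ (O − E)² / E
  black: (308 − 249.5)² / 249.5 = 13.7164
  blue: (439 − 499)² / 499 = 7.2144
  white: (251 − 249.5)² / 249.5 = 0.0090
χ² = 13.7164 + 7.2144 + 0.0090 = 20.9398 ≈ 20.940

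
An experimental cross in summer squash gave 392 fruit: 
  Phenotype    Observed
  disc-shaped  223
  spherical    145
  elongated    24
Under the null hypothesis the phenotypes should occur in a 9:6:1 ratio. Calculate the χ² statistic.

0.066

Expected counts for N = 392 under a 9:6:1 ratio (total parts = 16):
  disc-shaped: 392 × 9/16 = 220.5
  spherical: 392 × 6/16 = 147
  elongated: 392 × 1/16 = 24.5
χ² = Σ (O − E)² / E
  disc-shaped: (223 − 220.5)² / 220.5 = 0.0283
  spherical: (145 − 147)² / 147 = 0.0272
  elongated: (24 − 24.5)² / 24.5 = 0.0102
χ² = 0.0283 + 0.0272 + 0.0102 = 0.0657 ≈ 0.066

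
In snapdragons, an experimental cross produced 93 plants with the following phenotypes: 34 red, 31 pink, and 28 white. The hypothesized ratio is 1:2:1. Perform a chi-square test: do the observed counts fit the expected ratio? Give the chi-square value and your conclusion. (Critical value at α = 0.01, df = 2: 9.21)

11.108; not consistent

The 1:2:1 ratio has 4 parts, so with N = 93 the expected counts are:
  red: 93 × 1/4 = 23.25
  pink: 93 × 2/4 = 46.5
  white: 93 × 1/4 = 23.25
χ² = Σ (O − E)² / E
  red: (34 − 23.25)² / 23.25 = 4.9704
  pink: (31 − 46.5)² / 46.5 = 5.1667
  white: (28 − 23.25)² / 23.25 = 0.9704
χ² = 4.9704 + 5.1667 + 0.9704 = 11.1075 ≈ 11.108
Degrees of freedom = 3 − 1 = 2; critical value at α = 0.01 is 9.21.
Since 11.108 > 9.21, we reject the null hypothesis — the data do not fit the 1:2:1 ratio.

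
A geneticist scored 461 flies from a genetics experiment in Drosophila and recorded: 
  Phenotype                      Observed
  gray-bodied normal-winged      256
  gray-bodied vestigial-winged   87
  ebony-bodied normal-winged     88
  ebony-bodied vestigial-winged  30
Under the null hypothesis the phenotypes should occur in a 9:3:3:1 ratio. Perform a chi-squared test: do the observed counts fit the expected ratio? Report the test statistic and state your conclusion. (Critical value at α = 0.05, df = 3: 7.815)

0.123; consistent

Expected counts for N = 461 under a 9:3:3:1 ratio (total parts = 16):
  gray-bodied normal-winged: 461 × 9/16 = 259.3125
  gray-bodied vestigial-winged: 461 × 3/16 = 86.4375
  ebony-bodied normal-winged: 461 × 3/16 = 86.4375
  ebony-bodied vestigial-winged: 461 × 1/16 = 28.8125
χ² = Σ (O − E)² / E
  gray-bodied normal-winged: (256 − 259.3125)² / 259.3125 = 0.0423
  gray-bodied vestigial-winged: (87 − 86.4375)² / 86.4375 = 0.0037
  ebony-bodied normal-winged: (88 − 86.4375)² / 86.4375 = 0.0282
  ebony-bodied vestigial-winged: (30 − 28.8125)² / 28.8125 = 0.0489
χ² = 0.0423 + 0.0037 + 0.0282 + 0.0489 = 0.1231 ≈ 0.123
Degrees of freedom = 4 − 1 = 3; critical value at α = 0.05 is 7.815.
Since 0.123 < 7.815, we fail to reject the null hypothesis — the data are consistent with the 9:3:3:1 ratio.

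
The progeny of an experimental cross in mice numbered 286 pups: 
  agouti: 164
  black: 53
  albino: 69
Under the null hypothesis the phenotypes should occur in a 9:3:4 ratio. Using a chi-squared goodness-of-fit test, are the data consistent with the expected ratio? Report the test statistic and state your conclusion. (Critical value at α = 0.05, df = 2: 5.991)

0.155; consistent

Total ratio parts = 16. Expected numbers out of 286:
  agouti: 286 × 9/16 = 160.875
  black: 286 × 3/16 = 53.625
  albino: 286 × 4/16 = 71.5
χ² = Σ (O − E)² / E
  agouti: (164 − 160.875)² / 160.875 = 0.0607
  black: (53 − 53.625)² / 53.625 = 0.0073
  albino: (69 − 71.5)² / 71.5 = 0.0874
χ² = 0.0607 + 0.0073 + 0.0874 = 0.1554 ≈ 0.155
Degrees of freedom = 3 − 1 = 2; critical value at α = 0.05 is 5.991.
Since 0.155 < 5.991, we fail to reject the null hypothesis — the data are consistent with the 9:3:4 ratio.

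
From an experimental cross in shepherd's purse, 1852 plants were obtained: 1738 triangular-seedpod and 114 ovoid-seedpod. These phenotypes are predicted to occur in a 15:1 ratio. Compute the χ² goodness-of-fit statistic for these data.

0.028

Expected counts for N = 1852 under a 15:1 ratio (total parts = 16):
  triangular-seedpod: 1852 × 15/16 = 1736.25
  ovoid-seedpod: 1852 × 1/16 = 115.75
χ² = Σ (O − E)² / E
  triangular-seedpod: (1738 − 1736.25)² / 1736.25 = 0.0018
  ovoid-seedpod: (114 − 115.75)² / 115.75 = 0.0265
χ² = 0.0018 + 0.0265 = 0.0283 ≈ 0.028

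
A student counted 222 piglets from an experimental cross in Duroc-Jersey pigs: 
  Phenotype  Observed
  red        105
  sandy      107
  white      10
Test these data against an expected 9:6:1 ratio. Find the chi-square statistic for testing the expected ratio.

Expected counts for N = 222 under a 9:6:1 ratio (total parts = 16):
  red: 222 × 9/16 = 124.875
  sandy: 222 × 6/16 = 83.25
  white: 222 × 1/16 = 13.875
χ² = Σ (O − E)² / E
  red: (105 − 124.875)² / 124.875 = 3.1633
  sandy: (107 − 83.25)² / 83.25 = 6.7755
  white: (10 − 13.875)² / 13.875 = 1.0822
χ² = 3.1633 + 6.7755 + 1.0822 = 11.021

11.021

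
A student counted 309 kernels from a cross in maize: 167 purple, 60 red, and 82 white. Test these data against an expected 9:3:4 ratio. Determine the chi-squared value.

0.633

Expected counts for N = 309 under a 9:3:4 ratio (total parts = 16):
  purple: 309 × 9/16 = 173.8125
  red: 309 × 3/16 = 57.9375
  white: 309 × 4/16 = 77.25
χ² = Σ (O − E)² / E
  purple: (167 − 173.8125)² / 173.8125 = 0.2670
  red: (60 − 57.9375)² / 57.9375 = 0.0734
  white: (82 − 77.25)² / 77.25 = 0.2921
χ² = 0.2670 + 0.0734 + 0.2921 = 0.6325 ≈ 0.633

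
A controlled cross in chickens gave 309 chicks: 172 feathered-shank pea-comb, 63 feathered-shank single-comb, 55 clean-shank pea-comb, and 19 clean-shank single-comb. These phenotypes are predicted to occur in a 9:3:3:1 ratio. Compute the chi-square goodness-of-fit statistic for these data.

0.615

The 9:3:3:1 ratio has 16 parts, so with N = 309 the expected counts are:
  feathered-shank pea-comb: 309 × 9/16 = 173.8125
  feathered-shank single-comb: 309 × 3/16 = 57.9375
  clean-shank pea-comb: 309 × 3/16 = 57.9375
  clean-shank single-comb: 309 × 1/16 = 19.3125
χ² = Σ (O − E)² / E
  feathered-shank pea-comb: (172 − 173.8125)² / 173.8125 = 0.0189
  feathered-shank single-comb: (63 − 57.9375)² / 57.9375 = 0.4424
  clean-shank pea-comb: (55 − 57.9375)² / 57.9375 = 0.1489
  clean-shank single-comb: (19 − 19.3125)² / 19.3125 = 0.0051
χ² = 0.0189 + 0.4424 + 0.1489 + 0.0051 = 0.6153 ≈ 0.615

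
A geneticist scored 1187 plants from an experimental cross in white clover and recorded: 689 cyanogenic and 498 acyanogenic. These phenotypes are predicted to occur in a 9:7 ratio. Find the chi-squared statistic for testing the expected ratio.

1.555

Under the 9:7 hypothesis (Σ ratio = 16, N = 1187):
  cyanogenic: 1187 × 9/16 = 667.6875
  acyanogenic: 1187 × 7/16 = 519.3125
χ² = Σ (O − E)² / E
  cyanogenic: (689 − 667.6875)² / 667.6875 = 0.6803
  acyanogenic: (498 − 519.3125)² / 519.3125 = 0.8747
χ² = 0.6803 + 0.8747 = 1.555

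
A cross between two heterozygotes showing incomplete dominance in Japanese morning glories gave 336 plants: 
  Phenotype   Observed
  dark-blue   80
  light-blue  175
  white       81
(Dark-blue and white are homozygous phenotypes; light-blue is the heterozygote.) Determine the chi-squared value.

0.589

With incomplete dominance, a heterozygote × heterozygote cross gives a 1:2:1 phenotypic ratio.
Under the 1:2:1 hypothesis (Σ ratio = 4, N = 336):
  dark-blue: 336 × 1/4 = 84
  light-blue: 336 × 2/4 = 168
  white: 336 × 1/4 = 84
χ² = Σ (O − E)² / E
  dark-blue: (80 − 84)² / 84 = 0.1905
  light-blue: (175 − 168)² / 168 = 0.2917
  white: (81 − 84)² / 84 = 0.1071
χ² = 0.1905 + 0.2917 + 0.1071 = 0.5893 ≈ 0.589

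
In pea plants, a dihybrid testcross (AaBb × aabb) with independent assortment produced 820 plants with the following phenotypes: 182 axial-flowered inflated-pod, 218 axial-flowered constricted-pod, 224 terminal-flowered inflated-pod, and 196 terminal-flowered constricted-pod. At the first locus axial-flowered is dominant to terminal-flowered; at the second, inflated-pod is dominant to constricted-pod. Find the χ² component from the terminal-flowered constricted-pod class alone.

A dihybrid testcross with independent assortment gives a 1:1:1:1 ratio.
Expected counts for N = 820 under a 1:1:1:1 ratio (total parts = 4):
  axial-flowered inflated-pod: 820 × 1/4 = 205
  axial-flowered constricted-pod: 820 × 1/4 = 205
  terminal-flowered inflated-pod: 820 × 1/4 = 205
  terminal-flowered constricted-pod: 820 × 1/4 = 205
Contribution of terminal-flowered constricted-pod: (196 − 205)² / 205 = 0.3951

0.395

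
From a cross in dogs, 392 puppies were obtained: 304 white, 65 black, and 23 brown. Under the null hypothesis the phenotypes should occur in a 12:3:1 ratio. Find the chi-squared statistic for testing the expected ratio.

1.415

Expected counts for N = 392 under a 12:3:1 ratio (total parts = 16):
  white: 392 × 12/16 = 294
  black: 392 × 3/16 = 73.5
  brown: 392 × 1/16 = 24.5
χ² = Σ (O − E)² / E
  white: (304 − 294)² / 294 = 0.3401
  black: (65 − 73.5)² / 73.5 = 0.9830
  brown: (23 − 24.5)² / 24.5 = 0.0918
χ² = 0.3401 + 0.9830 + 0.0918 = 1.4149 ≈ 1.415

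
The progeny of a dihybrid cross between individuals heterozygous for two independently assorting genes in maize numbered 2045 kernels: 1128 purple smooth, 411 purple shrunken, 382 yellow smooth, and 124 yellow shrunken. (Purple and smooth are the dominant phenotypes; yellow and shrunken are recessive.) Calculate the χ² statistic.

A dihybrid F₂ with independent assortment and complete dominance at both loci gives a 9:3:3:1 phenotypic ratio.
Under the 9:3:3:1 hypothesis (Σ ratio = 16, N = 2045):
  purple smooth: 2045 × 9/16 = 1150.3125
  purple shrunken: 2045 × 3/16 = 383.4375
  yellow smooth: 2045 × 3/16 = 383.4375
  yellow shrunken: 2045 × 1/16 = 127.8125
χ² = Σ (O − E)² / E
  purple smooth: (1128 − 1150.3125)² / 1150.3125 = 0.4328
  purple shrunken: (411 − 383.4375)² / 383.4375 = 1.9813
  yellow smooth: (382 − 383.4375)² / 383.4375 = 0.0054
  yellow shrunken: (124 − 127.8125)² / 127.8125 = 0.1137
χ² = 0.4328 + 1.9813 + 0.0054 + 0.1137 = 2.5332 ≈ 2.533

2.533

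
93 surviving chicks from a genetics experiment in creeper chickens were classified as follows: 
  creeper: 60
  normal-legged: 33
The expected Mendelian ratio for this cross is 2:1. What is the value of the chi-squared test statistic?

The 2:1 ratio has 3 parts, so with N = 93 the expected counts are:
  creeper: 93 × 2/3 = 62
  normal-legged: 93 × 1/3 = 31
χ² = Σ (O − E)² / E
  creeper: (60 − 62)² / 62 = 0.0645
  normal-legged: (33 − 31)² / 31 = 0.1290
χ² = 0.0645 + 0.1290 = 0.1935 ≈ 0.194

0.194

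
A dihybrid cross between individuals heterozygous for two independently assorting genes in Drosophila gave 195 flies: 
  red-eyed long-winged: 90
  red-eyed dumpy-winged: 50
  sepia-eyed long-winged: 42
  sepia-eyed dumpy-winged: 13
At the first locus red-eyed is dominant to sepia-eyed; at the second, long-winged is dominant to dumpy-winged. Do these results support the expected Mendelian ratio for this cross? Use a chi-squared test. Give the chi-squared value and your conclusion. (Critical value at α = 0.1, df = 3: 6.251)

A dihybrid F₂ with independent assortment and complete dominance at both loci gives a 9:3:3:1 phenotypic ratio.
The 9:3:3:1 ratio has 16 parts, so with N = 195 the expected counts are:
  red-eyed long-winged: 195 × 9/16 = 109.6875
  red-eyed dumpy-winged: 195 × 3/16 = 36.5625
  sepia-eyed long-winged: 195 × 3/16 = 36.5625
  sepia-eyed dumpy-winged: 195 × 1/16 = 12.1875
χ² = Σ (O − E)² / E
  red-eyed long-winged: (90 − 109.6875)² / 109.6875 = 3.5337
  red-eyed dumpy-winged: (50 − 36.5625)² / 36.5625 = 4.9386
  sepia-eyed long-winged: (42 − 36.5625)² / 36.5625 = 0.8087
  sepia-eyed dumpy-winged: (13 − 12.1875)² / 12.1875 = 0.0542
χ² = 3.5337 + 4.9386 + 0.8087 + 0.0542 = 9.3352 ≈ 9.335
Degrees of freedom = 4 − 1 = 3; critical value at α = 0.1 is 6.251.
Since 9.335 > 6.251, we reject the null hypothesis — the data do not fit the 9:3:3:1 ratio.

9.335; not consistent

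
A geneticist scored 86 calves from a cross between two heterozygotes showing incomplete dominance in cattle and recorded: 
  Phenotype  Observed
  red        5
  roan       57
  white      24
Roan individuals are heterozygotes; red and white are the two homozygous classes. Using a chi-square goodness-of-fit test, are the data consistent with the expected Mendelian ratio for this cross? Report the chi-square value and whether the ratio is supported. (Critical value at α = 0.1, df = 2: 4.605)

With incomplete dominance, a heterozygote × heterozygote cross gives a 1:2:1 phenotypic ratio.
Under the 1:2:1 hypothesis (Σ ratio = 4, N = 86):
  red: 86 × 1/4 = 21.5
  roan: 86 × 2/4 = 43
  white: 86 × 1/4 = 21.5
χ² = Σ (O − E)² / E
  red: (5 − 21.5)² / 21.5 = 12.6628
  roan: (57 − 43)² / 43 = 4.5581
  white: (24 − 21.5)² / 21.5 = 0.2907
χ² = 12.6628 + 4.5581 + 0.2907 = 17.5116 ≈ 17.512
Degrees of freedom = 3 − 1 = 2; critical value at α = 0.1 is 4.605.
Since 17.512 > 4.605, we reject the null hypothesis — the data do not fit the 1:2:1 ratio.

17.512; not consistent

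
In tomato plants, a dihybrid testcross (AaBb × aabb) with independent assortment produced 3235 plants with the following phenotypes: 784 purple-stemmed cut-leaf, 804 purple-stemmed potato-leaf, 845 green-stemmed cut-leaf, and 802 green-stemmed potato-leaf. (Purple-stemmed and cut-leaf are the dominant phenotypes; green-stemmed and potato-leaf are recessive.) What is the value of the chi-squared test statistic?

2.466

A dihybrid testcross with independent assortment gives a 1:1:1:1 ratio.
The 1:1:1:1 ratio has 4 parts, so with N = 3235 the expected counts are:
  purple-stemmed cut-leaf: 3235 × 1/4 = 808.75
  purple-stemmed potato-leaf: 3235 × 1/4 = 808.75
  green-stemmed cut-leaf: 3235 × 1/4 = 808.75
  green-stemmed potato-leaf: 3235 × 1/4 = 808.75
χ² = Σ (O − E)² / E
  purple-stemmed cut-leaf: (784 − 808.75)² / 808.75 = 0.7574
  purple-stemmed potato-leaf: (804 − 808.75)² / 808.75 = 0.0279
  green-stemmed cut-leaf: (845 − 808.75)² / 808.75 = 1.6248
  green-stemmed potato-leaf: (802 − 808.75)² / 808.75 = 0.0563
χ² = 0.7574 + 0.0279 + 1.6248 + 0.0563 = 2.4664 ≈ 2.466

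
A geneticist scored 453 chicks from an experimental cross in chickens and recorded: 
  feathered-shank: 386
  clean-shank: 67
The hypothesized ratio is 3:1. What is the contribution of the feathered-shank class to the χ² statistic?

Total ratio parts = 4. Expected numbers out of 453:
  feathered-shank: 453 × 3/4 = 339.75
  clean-shank: 453 × 1/4 = 113.25
Contribution of feathered-shank: (386 − 339.75)² / 339.75 = 6.2960

6.296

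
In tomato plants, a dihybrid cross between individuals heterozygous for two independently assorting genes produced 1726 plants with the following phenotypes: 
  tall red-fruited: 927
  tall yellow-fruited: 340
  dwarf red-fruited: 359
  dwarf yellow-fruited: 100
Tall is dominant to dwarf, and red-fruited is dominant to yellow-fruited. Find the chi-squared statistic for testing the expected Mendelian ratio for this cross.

A dihybrid F₂ with independent assortment and complete dominance at both loci gives a 9:3:3:1 phenotypic ratio.
Total ratio parts = 16. Expected numbers out of 1726:
  tall red-fruited: 1726 × 9/16 = 970.875
  tall yellow-fruited: 1726 × 3/16 = 323.625
  dwarf red-fruited: 1726 × 3/16 = 323.625
  dwarf yellow-fruited: 1726 × 1/16 = 107.875
χ² = Σ (O − E)² / E
  tall red-fruited: (927 − 970.875)² / 970.875 = 1.9828
  tall yellow-fruited: (340 − 323.625)² / 323.625 = 0.8286
  dwarf red-fruited: (359 − 323.625)² / 323.625 = 3.8668
  dwarf yellow-fruited: (100 − 107.875)² / 107.875 = 0.5749
χ² = 1.9828 + 0.8286 + 3.8668 + 0.5749 = 7.2531 ≈ 7.253

7.253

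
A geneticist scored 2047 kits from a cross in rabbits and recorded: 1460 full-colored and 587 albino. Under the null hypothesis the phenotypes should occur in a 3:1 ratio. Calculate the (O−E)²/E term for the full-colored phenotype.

3.688

Total ratio parts = 4. Expected numbers out of 2047:
  full-colored: 2047 × 3/4 = 1535.25
  albino: 2047 × 1/4 = 511.75
Contribution of full-colored: (1460 − 1535.25)² / 1535.25 = 3.6884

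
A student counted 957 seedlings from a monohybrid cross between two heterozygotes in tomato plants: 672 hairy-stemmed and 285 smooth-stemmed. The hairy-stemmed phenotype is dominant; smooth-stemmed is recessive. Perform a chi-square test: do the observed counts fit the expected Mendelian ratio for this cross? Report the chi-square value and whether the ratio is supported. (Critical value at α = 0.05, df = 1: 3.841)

11.665; not consistent

For a monohybrid cross between heterozygotes with complete dominance, the expected phenotypic ratio is 3:1.
The 3:1 ratio has 4 parts, so with N = 957 the expected counts are:
  hairy-stemmed: 957 × 3/4 = 717.75
  smooth-stemmed: 957 × 1/4 = 239.25
χ² = Σ (O − E)² / E
  hairy-stemmed: (672 − 717.75)² / 717.75 = 2.9161
  smooth-stemmed: (285 − 239.25)² / 239.25 = 8.7484
χ² = 2.9161 + 8.7484 = 11.6645 ≈ 11.665
Degrees of freedom = 2 − 1 = 1; critical value at α = 0.05 is 3.841.
Since 11.665 > 3.841, we reject the null hypothesis — the data do not fit the 3:1 ratio.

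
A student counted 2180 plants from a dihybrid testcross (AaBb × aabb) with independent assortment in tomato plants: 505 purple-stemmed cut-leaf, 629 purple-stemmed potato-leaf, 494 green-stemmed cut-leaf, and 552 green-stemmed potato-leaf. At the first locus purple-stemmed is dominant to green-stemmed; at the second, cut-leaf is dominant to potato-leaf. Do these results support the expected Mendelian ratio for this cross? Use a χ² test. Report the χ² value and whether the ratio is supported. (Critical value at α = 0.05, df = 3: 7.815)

A dihybrid testcross with independent assortment gives a 1:1:1:1 ratio.
The 1:1:1:1 ratio has 4 parts, so with N = 2180 the expected counts are:
  purple-stemmed cut-leaf: 2180 × 1/4 = 545
  purple-stemmed potato-leaf: 2180 × 1/4 = 545
  green-stemmed cut-leaf: 2180 × 1/4 = 545
  green-stemmed potato-leaf: 2180 × 1/4 = 545
χ² = Σ (O − E)² / E
  purple-stemmed cut-leaf: (505 − 545)² / 545 = 2.9358
  purple-stemmed potato-leaf: (629 − 545)² / 545 = 12.9468
  green-stemmed cut-leaf: (494 − 545)² / 545 = 4.7725
  green-stemmed potato-leaf: (552 − 545)² / 545 = 0.0899
χ² = 2.9358 + 12.9468 + 4.7725 + 0.0899 = 20.745
Degrees of freedom = 4 − 1 = 3; critical value at α = 0.05 is 7.815.
Since 20.745 > 7.815, we reject the null hypothesis — the data do not fit the 1:1:1:1 ratio.

20.745; not consistent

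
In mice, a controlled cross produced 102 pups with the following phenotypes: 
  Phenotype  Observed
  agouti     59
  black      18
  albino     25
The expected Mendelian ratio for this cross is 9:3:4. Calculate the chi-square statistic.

Total ratio parts = 16. Expected numbers out of 102:
  agouti: 102 × 9/16 = 57.375
  black: 102 × 3/16 = 19.125
  albino: 102 × 4/16 = 25.5
χ² = Σ (O − E)² / E
  agouti: (59 − 57.375)² / 57.375 = 0.0460
  black: (18 − 19.125)² / 19.125 = 0.0662
  albino: (25 − 25.5)² / 25.5 = 0.0098
χ² = 0.0460 + 0.0662 + 0.0098 = 0.122

0.122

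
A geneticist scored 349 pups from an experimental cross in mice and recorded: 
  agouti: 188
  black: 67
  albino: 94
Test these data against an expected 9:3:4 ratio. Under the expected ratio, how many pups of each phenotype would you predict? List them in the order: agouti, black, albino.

196.3125, 65.4375, 87.25

Under the 9:3:4 hypothesis (Σ ratio = 16, N = 349):
  agouti: 349 × 9/16 = 196.3125
  black: 349 × 3/16 = 65.4375
  albino: 349 × 4/16 = 87.25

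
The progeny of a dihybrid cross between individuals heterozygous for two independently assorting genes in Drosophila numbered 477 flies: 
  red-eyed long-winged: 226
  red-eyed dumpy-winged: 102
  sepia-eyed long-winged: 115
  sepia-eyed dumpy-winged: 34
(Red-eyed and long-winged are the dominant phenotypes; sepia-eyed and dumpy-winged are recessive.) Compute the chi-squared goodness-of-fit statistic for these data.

A dihybrid F₂ with independent assortment and complete dominance at both loci gives a 9:3:3:1 phenotypic ratio.
Total ratio parts = 16. Expected numbers out of 477:
  red-eyed long-winged: 477 × 9/16 = 268.3125
  red-eyed dumpy-winged: 477 × 3/16 = 89.4375
  sepia-eyed long-winged: 477 × 3/16 = 89.4375
  sepia-eyed dumpy-winged: 477 × 1/16 = 29.8125
χ² = Σ (O − E)² / E
  red-eyed long-winged: (226 − 268.3125)² / 268.3125 = 6.6726
  red-eyed dumpy-winged: (102 − 89.4375)² / 89.4375 = 1.7645
  sepia-eyed long-winged: (115 − 89.4375)² / 89.4375 = 7.3061
  sepia-eyed dumpy-winged: (34 − 29.8125)² / 29.8125 = 0.5882
χ² = 6.6726 + 1.7645 + 7.3061 + 0.5882 = 16.3314 ≈ 16.331

16.331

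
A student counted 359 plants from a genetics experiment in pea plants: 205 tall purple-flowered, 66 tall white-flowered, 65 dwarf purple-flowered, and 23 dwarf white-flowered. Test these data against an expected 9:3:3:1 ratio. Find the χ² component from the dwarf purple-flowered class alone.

Total ratio parts = 16. Expected numbers out of 359:
  tall purple-flowered: 359 × 9/16 = 201.9375
  tall white-flowered: 359 × 3/16 = 67.3125
  dwarf purple-flowered: 359 × 3/16 = 67.3125
  dwarf white-flowered: 359 × 1/16 = 22.4375
Contribution of dwarf purple-flowered: (65 − 67.3125)² / 67.3125 = 0.0794

0.079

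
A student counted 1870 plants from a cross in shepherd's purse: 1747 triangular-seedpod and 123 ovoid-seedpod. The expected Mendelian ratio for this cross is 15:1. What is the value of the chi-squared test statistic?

Under the 15:1 hypothesis (Σ ratio = 16, N = 1870):
  triangular-seedpod: 1870 × 15/16 = 1753.125
  ovoid-seedpod: 1870 × 1/16 = 116.875
χ² = Σ (O − E)² / E
  triangular-seedpod: (1747 − 1753.125)² / 1753.125 = 0.0214
  ovoid-seedpod: (123 − 116.875)² / 116.875 = 0.3210
χ² = 0.0214 + 0.3210 = 0.3424 ≈ 0.342

0.342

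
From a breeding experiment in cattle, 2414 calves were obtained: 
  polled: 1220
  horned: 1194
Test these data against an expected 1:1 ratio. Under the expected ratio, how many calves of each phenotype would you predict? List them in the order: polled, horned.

Under the 1:1 hypothesis (Σ ratio = 2, N = 2414):
  polled: 2414 × 1/2 = 1207
  horned: 2414 × 1/2 = 1207

1207, 1207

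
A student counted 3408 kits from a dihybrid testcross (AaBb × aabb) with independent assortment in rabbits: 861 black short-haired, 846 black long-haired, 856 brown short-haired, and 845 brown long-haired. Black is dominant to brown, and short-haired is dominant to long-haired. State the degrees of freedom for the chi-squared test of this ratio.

3

A dihybrid testcross with independent assortment gives a 1:1:1:1 ratio.
A goodness-of-fit test with 4 phenotype classes has df = 4 − 1 = 3.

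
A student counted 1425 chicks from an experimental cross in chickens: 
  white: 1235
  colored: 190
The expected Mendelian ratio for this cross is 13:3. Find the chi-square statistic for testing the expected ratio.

27.444

Under the 13:3 hypothesis (Σ ratio = 16, N = 1425):
  white: 1425 × 13/16 = 1157.8125
  colored: 1425 × 3/16 = 267.1875
χ² = Σ (O − E)² / E
  white: (1235 − 1157.8125)² / 1157.8125 = 5.1458
  colored: (190 − 267.1875)² / 267.1875 = 22.2986
χ² = 5.1458 + 22.2986 = 27.4444 ≈ 27.444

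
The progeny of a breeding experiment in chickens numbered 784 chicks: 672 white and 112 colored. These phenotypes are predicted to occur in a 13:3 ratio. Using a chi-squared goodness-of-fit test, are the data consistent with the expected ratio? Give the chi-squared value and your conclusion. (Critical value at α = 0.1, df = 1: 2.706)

10.256; not consistent

The 13:3 ratio has 16 parts, so with N = 784 the expected counts are:
  white: 784 × 13/16 = 637
  colored: 784 × 3/16 = 147
χ² = Σ (O − E)² / E
  white: (672 − 637)² / 637 = 1.9231
  colored: (112 − 147)² / 147 = 8.3333
χ² = 1.9231 + 8.3333 = 10.2564 ≈ 10.256
Degrees of freedom = 2 − 1 = 1; critical value at α = 0.1 is 2.706.
Since 10.256 > 2.706, we reject the null hypothesis — the data do not fit the 13:3 ratio.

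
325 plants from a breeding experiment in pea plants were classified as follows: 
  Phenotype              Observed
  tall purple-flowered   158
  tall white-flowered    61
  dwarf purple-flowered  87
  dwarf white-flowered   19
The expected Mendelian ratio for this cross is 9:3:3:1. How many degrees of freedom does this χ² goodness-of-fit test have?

3

A goodness-of-fit test with 4 phenotype classes has df = 4 − 1 = 3.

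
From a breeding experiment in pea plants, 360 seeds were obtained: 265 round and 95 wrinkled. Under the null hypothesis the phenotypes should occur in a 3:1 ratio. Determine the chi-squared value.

The 3:1 ratio has 4 parts, so with N = 360 the expected counts are:
  round: 360 × 3/4 = 270
  wrinkled: 360 × 1/4 = 90
χ² = Σ (O − E)² / E
  round: (265 − 270)² / 270 = 0.0926
  wrinkled: (95 − 90)² / 90 = 0.2778
χ² = 0.0926 + 0.2778 = 0.3704 ≈ 0.370

0.370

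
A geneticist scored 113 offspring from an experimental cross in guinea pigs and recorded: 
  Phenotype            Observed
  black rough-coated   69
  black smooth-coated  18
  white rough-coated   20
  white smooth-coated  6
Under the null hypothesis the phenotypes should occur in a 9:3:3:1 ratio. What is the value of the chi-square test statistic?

Under the 9:3:3:1 hypothesis (Σ ratio = 16, N = 113):
  black rough-coated: 113 × 9/16 = 63.5625
  black smooth-coated: 113 × 3/16 = 21.1875
  white rough-coated: 113 × 3/16 = 21.1875
  white smooth-coated: 113 × 1/16 = 7.0625
χ² = Σ (O − E)² / E
  black rough-coated: (69 − 63.5625)² / 63.5625 = 0.4652
  black smooth-coated: (18 − 21.1875)² / 21.1875 = 0.4795
  white rough-coated: (20 − 21.1875)² / 21.1875 = 0.0666
  white smooth-coated: (6 − 7.0625)² / 7.0625 = 0.1598
χ² = 0.4652 + 0.4795 + 0.0666 + 0.1598 = 1.1711 ≈ 1.171

1.171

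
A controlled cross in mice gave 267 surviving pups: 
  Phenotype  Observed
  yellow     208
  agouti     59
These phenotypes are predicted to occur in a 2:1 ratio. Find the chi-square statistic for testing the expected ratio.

15.169

Expected counts for N = 267 under a 2:1 ratio (total parts = 3):
  yellow: 267 × 2/3 = 178
  agouti: 267 × 1/3 = 89
χ² = Σ (O − E)² / E
  yellow: (208 − 178)² / 178 = 5.0562
  agouti: (59 − 89)² / 89 = 10.1124
χ² = 5.0562 + 10.1124 = 15.1686 ≈ 15.169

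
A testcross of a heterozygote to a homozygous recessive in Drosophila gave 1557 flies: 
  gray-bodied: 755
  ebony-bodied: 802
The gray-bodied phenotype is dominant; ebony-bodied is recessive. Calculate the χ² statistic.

1.419

A testcross of a heterozygote (Aa × aa) gives a 1:1 phenotypic ratio.
Under the 1:1 hypothesis (Σ ratio = 2, N = 1557):
  gray-bodied: 1557 × 1/2 = 778.5
  ebony-bodied: 1557 × 1/2 = 778.5
χ² = Σ (O − E)² / E
  gray-bodied: (755 − 778.5)² / 778.5 = 0.7094
  ebony-bodied: (802 − 778.5)² / 778.5 = 0.7094
χ² = 0.7094 + 0.7094 = 1.4188 ≈ 1.419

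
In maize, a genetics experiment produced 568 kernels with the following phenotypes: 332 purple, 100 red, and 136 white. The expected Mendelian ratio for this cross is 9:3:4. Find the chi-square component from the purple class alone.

0.489

Total ratio parts = 16. Expected numbers out of 568:
  purple: 568 × 9/16 = 319.5
  red: 568 × 3/16 = 106.5
  white: 568 × 4/16 = 142
Contribution of purple: (332 − 319.5)² / 319.5 = 0.4890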